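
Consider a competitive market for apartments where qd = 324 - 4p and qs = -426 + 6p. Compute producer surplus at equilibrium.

Equilibrium: 324 - 4p = -426 + 6p gives p* = 75, q* = 24.
Supply starts at p = 71 (where qs = 0).
PS = ½(75 − 71)(24) = 48.

Producer surplus = 48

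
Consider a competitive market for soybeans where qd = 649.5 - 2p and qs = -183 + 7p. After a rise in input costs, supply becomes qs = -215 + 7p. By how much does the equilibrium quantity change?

Δq = -64/9

Original equilibrium: p* = 92.5, q* = 464.5.
New equilibrium: 649.5 - 2p = -215 + 7p, so 864.5 = 9p and p' = 1729/18; q' = 649.5 − 2(1729/18) = 8233/18.
Change in quantity: 8233/18 − 464.5 = -64/9.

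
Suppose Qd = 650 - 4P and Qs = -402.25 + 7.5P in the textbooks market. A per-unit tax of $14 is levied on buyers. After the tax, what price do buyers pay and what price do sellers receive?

Pre-tax equilibrium: P* = 91.5, Q* = 284.
Tax on buyers shifts demand to Qd = 650 − 4(P + 14) = 594 - 4P.
594 - 4P = -402.25 + 7.5P gives seller price Ps = 3985/46; buyers pay Pb = 3985/46 + 14 = 4629/46.
New quantity: Q = 650 − 4(4629/46) = 5692/23.

Buyers pay 4629/46, sellers receive 3985/46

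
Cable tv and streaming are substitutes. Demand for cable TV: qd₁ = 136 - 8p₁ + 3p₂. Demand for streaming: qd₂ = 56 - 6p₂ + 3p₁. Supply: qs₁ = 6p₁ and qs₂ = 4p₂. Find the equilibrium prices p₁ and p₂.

p₁ = 1528/131, p₂ = 1192/131

Market 1: 136 - 8p₁ + 3p₂ = 6p₁ → 14p₁ - 3p₂ = 136.
Market 2: 10p₂ - 3p₁ = 56.
Eliminating p₂: 10×(1) + 3×(2) gives 131p₁ = 1528, so p₁ = 1528/131.
Back-substitute into (2): p₂ = (56 + 3×1528/131) / 10 = 1192/131.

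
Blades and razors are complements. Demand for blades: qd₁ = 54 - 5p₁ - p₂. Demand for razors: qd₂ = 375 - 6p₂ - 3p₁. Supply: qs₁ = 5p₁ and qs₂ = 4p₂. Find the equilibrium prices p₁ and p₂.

p₁ = 165/97, p₂ = 3588/97

Market 1: 54 - 5p₁ - p₂ = 5p₁ → 10p₁ + p₂ = 54.
Market 2: 10p₂ + 3p₁ = 375.
Eliminating p₂: 10×(1) − 1×(2) gives 97p₁ = 165, so p₁ = 165/97.
Back-substitute into (2): p₂ = (375 − 3×165/97) / 10 = 3588/97.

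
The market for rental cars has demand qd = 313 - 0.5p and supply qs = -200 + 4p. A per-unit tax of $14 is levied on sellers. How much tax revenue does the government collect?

Pre-tax equilibrium: p* = 114, q* = 256.
Tax on sellers shifts supply to qs = -200 + 4(p − 14) = -256 + 4p.
313 - 0.5p = -256 + 4p gives buyer price pb = 1138/9; sellers receive ps = 1138/9 − 14 = 1012/9.
New quantity: q = 313 − 0.5(1138/9) = 2248/9.
Revenue = 14 × 2248/9 = 31472/9.

Tax revenue = 31472/9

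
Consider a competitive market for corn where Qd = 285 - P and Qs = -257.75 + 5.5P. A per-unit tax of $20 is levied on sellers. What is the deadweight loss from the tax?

Pre-tax equilibrium: P* = 83.5, Q* = 201.5.
Tax on sellers shifts supply to Qs = -257.75 + 5.5(P − 20) = -367.75 + 5.5P.
285 - P = -367.75 + 5.5P gives buyer price Pb = 2611/26; sellers receive Ps = 2611/26 − 20 = 2091/26.
New quantity: Q = 285 − 1(2611/26) = 4799/26.
DWL = ½ × 20 × (201.5 − 4799/26) = 2200/13.

Deadweight loss = 2200/13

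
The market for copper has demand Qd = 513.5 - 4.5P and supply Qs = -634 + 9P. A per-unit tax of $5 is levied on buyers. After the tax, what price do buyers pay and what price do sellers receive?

Pre-tax equilibrium: P* = 85, Q* = 131.
Tax on buyers shifts demand to Qd = 513.5 − 4.5(P + 5) = 491 - 4.5P.
491 - 4.5P = -634 + 9P gives seller price Ps = 250/3; buyers pay Pb = 250/3 + 5 = 265/3.
New quantity: Q = 513.5 − 4.5(265/3) = 116.

Buyers pay 265/3, sellers receive 250/3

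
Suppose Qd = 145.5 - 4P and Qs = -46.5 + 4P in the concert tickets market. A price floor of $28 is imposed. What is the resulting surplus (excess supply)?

Surplus = 32

Equilibrium price would be P* = 24, so the floor at 28 binds.
At P = 28: Qd = 33.5, Qs = 65.5.
Surplus = 65.5 − 33.5 = 32.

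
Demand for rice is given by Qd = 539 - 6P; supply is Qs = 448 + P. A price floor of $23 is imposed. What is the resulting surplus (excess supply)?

Surplus = 70

Equilibrium price would be P* = 13, so the floor at 23 binds.
At P = 23: Qd = 401, Qs = 471.
Surplus = 471 − 401 = 70.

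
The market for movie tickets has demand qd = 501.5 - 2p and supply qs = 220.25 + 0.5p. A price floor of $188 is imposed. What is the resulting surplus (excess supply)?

Surplus = 188.75

Equilibrium price would be p* = 112.5, so the floor at 188 binds.
At p = 188: qd = 125.5, qs = 314.25.
Surplus = 314.25 − 125.5 = 188.75.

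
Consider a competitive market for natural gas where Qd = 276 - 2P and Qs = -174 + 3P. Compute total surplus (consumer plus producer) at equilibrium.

Total surplus = 3840

Equilibrium: 276 - 2P = -174 + 3P gives P* = 90, Q* = 96.
Demand choke price: P = 138; supply starts at P = 58.
CS = ½(138 − 90)(96) = 2304; PS = ½(90 − 58)(96) = 1536.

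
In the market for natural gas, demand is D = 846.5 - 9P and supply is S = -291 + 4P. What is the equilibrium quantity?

Q* = 59

Set D = S: 846.5 - 9P = -291 + 4P.
1137.5 = 13P, so P* = 87.5.
Q* = 846.5 − 9(87.5) = 59.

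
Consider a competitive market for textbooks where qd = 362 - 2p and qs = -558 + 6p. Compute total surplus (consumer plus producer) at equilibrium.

Total surplus = 5808

Equilibrium: 362 - 2p = -558 + 6p gives p* = 115, q* = 132.
Demand choke price: p = 181; supply starts at p = 93.
CS = ½(181 − 115)(132) = 4356; PS = ½(115 − 93)(132) = 1452.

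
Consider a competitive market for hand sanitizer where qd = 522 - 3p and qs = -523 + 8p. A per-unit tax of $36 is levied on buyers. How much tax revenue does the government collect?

Pre-tax equilibrium: p* = 95, q* = 237.
Tax on buyers shifts demand to qd = 522 − 3(p + 36) = 414 - 3p.
414 - 3p = -523 + 8p gives seller price ps = 937/11; buyers pay pb = 937/11 + 36 = 1333/11.
New quantity: q = 522 − 3(1333/11) = 1743/11.
Revenue = 36 × 1743/11 = 62748/11.

Tax revenue = 62748/11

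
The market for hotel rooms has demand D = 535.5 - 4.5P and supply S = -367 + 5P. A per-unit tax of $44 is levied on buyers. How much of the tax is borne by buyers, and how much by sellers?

Pre-tax equilibrium: P* = 95, Q* = 108.
Tax on buyers shifts demand to D = 535.5 − 4.5(P + 44) = 337.5 - 4.5P.
337.5 - 4.5P = -367 + 5P gives seller price Ps = 1409/19; buyers pay Pb = 1409/19 + 44 = 2245/19.
New quantity: Q = 535.5 − 4.5(2245/19) = 72/19.
Buyer burden = 2245/19 − 95 = 440/19; seller burden = 95 − 1409/19 = 396/19.

Buyers bear 440/19, sellers bear 396/19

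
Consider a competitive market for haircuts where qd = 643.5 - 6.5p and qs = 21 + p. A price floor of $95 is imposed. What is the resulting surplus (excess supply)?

Surplus = 90

Equilibrium price would be p* = 83, so the floor at 95 binds.
At p = 95: qd = 26, qs = 116.
Surplus = 116 − 26 = 90.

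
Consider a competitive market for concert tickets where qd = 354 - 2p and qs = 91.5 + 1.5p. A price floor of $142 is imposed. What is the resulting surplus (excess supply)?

Surplus = 234.5

Equilibrium price would be p* = 75, so the floor at 142 binds.
At p = 142: qd = 70, qs = 304.5.
Surplus = 304.5 − 70 = 234.5.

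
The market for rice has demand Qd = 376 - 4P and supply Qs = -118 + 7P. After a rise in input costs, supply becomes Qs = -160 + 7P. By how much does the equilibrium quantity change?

ΔQ = -168/11

Original equilibrium: P* = 494/11, Q* = 2160/11.
New equilibrium: 376 - 4P = -160 + 7P, so 536 = 11P and P' = 536/11; Q' = 376 − 4(536/11) = 1992/11.
Change in quantity: 1992/11 − 2160/11 = -168/11.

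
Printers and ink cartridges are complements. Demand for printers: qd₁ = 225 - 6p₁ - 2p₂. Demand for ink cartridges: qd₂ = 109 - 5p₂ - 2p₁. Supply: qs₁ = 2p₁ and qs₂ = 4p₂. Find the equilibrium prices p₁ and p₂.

Market 1: 225 - 6p₁ - 2p₂ = 2p₁ → 8p₁ + 2p₂ = 225.
Market 2: 9p₂ + 2p₁ = 109.
Eliminating p₂: 9×(1) − 2×(2) gives 68p₁ = 1807, so p₁ = 1807/68.
Back-substitute into (2): p₂ = (109 − 2×1807/68) / 9 = 211/34.

p₁ = 1807/68, p₂ = 211/34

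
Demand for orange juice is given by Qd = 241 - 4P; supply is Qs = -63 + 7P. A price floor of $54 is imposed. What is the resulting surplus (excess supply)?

Equilibrium price would be P* = 304/11, so the floor at 54 binds.
At P = 54: Qd = 25, Qs = 315.
Surplus = 315 − 25 = 290.

Surplus = 290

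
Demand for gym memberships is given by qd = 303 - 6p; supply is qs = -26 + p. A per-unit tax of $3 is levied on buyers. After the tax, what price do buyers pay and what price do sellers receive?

Pre-tax equilibrium: p* = 47, q* = 21.
Tax on buyers shifts demand to qd = 303 − 6(p + 3) = 285 - 6p.
285 - 6p = -26 + p gives seller price ps = 311/7; buyers pay pb = 311/7 + 3 = 332/7.
New quantity: q = 303 − 6(332/7) = 129/7.

Buyers pay 332/7, sellers receive 311/7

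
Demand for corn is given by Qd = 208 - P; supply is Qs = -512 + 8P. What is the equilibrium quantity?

Q* = 128

Set Qd = Qs: 208 - P = -512 + 8P.
720 = 9P, so P* = 80.
Q* = 208 − 1(80) = 128.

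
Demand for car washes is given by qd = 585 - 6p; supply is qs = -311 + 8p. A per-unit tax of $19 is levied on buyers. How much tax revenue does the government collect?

Tax revenue = 18069/7

Pre-tax equilibrium: p* = 64, q* = 201.
Tax on buyers shifts demand to qd = 585 − 6(p + 19) = 471 - 6p.
471 - 6p = -311 + 8p gives seller price ps = 391/7; buyers pay pb = 391/7 + 19 = 524/7.
New quantity: q = 585 − 6(524/7) = 951/7.
Revenue = 19 × 951/7 = 18069/7.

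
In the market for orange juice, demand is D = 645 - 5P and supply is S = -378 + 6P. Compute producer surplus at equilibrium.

Producer surplus = 2700

Equilibrium: 645 - 5P = -378 + 6P gives P* = 93, Q* = 180.
Supply starts at P = 63 (where S = 0).
PS = ½(93 − 63)(180) = 2700.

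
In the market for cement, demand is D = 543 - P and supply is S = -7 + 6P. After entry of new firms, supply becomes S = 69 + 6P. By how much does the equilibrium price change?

ΔP = -76/7

Original equilibrium: P* = 550/7, Q* = 3251/7.
New equilibrium: 543 - P = 69 + 6P, so 474 = 7P and P' = 474/7; Q' = 543 − 1(474/7) = 3327/7.
Change in price: 474/7 − 550/7 = -76/7.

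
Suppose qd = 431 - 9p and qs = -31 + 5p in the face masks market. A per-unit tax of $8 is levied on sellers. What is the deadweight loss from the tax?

Deadweight loss = 720/7

Pre-tax equilibrium: p* = 33, q* = 134.
Tax on sellers shifts supply to qs = -31 + 5(p − 8) = -71 + 5p.
431 - 9p = -71 + 5p gives buyer price pb = 251/7; sellers receive ps = 251/7 − 8 = 195/7.
New quantity: q = 431 − 9(251/7) = 758/7.
DWL = ½ × 8 × (134 − 758/7) = 720/7.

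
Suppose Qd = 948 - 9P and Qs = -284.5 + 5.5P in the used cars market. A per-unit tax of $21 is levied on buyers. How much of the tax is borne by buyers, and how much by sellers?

Buyers bear 231/29, sellers bear 378/29

Pre-tax equilibrium: P* = 85, Q* = 183.
Tax on buyers shifts demand to Qd = 948 − 9(P + 21) = 759 - 9P.
759 - 9P = -284.5 + 5.5P gives seller price Ps = 2087/29; buyers pay Pb = 2087/29 + 21 = 2696/29.
New quantity: Q = 948 − 9(2696/29) = 3228/29.
Buyer burden = 2696/29 − 85 = 231/29; seller burden = 85 − 2087/29 = 378/29.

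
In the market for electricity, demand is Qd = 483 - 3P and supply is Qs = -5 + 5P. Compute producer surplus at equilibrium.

Equilibrium: 483 - 3P = -5 + 5P gives P* = 61, Q* = 300.
Supply starts at P = 1 (where Qs = 0).
PS = ½(61 − 1)(300) = 9000.

Producer surplus = 9000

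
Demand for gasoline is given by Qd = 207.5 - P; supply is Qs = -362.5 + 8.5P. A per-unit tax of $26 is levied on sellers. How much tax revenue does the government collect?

Pre-tax equilibrium: P* = 60, Q* = 147.5.
Tax on sellers shifts supply to Qs = -362.5 + 8.5(P − 26) = -583.5 + 8.5P.
207.5 - P = -583.5 + 8.5P gives buyer price Pb = 1582/19; sellers receive Ps = 1582/19 − 26 = 1088/19.
New quantity: Q = 207.5 − 1(1582/19) = 4721/38.
Revenue = 26 × 4721/38 = 61373/19.

Tax revenue = 61373/19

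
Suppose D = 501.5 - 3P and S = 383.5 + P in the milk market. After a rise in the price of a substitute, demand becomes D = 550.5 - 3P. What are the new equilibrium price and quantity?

Original equilibrium: P* = 29.5, Q* = 413.
New equilibrium: 550.5 - 3P = 383.5 + P, so 167 = 4P and P' = 41.75; Q' = 550.5 − 3(41.75) = 425.25.

P' = 41.75, Q' = 425.25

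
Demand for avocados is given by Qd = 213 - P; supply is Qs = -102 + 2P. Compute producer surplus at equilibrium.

Equilibrium: 213 - P = -102 + 2P gives P* = 105, Q* = 108.
Supply starts at P = 51 (where Qs = 0).
PS = ½(105 − 51)(108) = 2916.

Producer surplus = 2916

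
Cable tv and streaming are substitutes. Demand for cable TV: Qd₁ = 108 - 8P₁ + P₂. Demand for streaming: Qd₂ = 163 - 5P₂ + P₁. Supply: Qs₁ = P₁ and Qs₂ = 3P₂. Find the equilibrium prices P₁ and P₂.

Market 1: 108 - 8P₁ + P₂ = P₁ → 9P₁ - P₂ = 108.
Market 2: 8P₂ - P₁ = 163.
Eliminating P₂: 8×(1) + 1×(2) gives 71P₁ = 1027, so P₁ = 1027/71.
Back-substitute into (2): P₂ = (163 + 1×1027/71) / 8 = 1575/71.

P₁ = 1027/71, P₂ = 1575/71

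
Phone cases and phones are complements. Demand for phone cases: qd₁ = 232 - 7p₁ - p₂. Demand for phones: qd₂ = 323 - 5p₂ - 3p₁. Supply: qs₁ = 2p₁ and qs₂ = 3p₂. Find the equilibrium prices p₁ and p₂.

Market 1: 232 - 7p₁ - p₂ = 2p₁ → 9p₁ + p₂ = 232.
Market 2: 8p₂ + 3p₁ = 323.
Eliminating p₂: 8×(1) − 1×(2) gives 69p₁ = 1533, so p₁ = 511/23.
Back-substitute into (2): p₂ = (323 − 3×511/23) / 8 = 737/23.

p₁ = 511/23, p₂ = 737/23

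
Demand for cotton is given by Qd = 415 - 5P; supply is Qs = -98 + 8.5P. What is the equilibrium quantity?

Set Qd = Qs: 415 - 5P = -98 + 8.5P.
513 = 13.5P, so P* = 38.
Q* = 415 − 5(38) = 225.

Q* = 225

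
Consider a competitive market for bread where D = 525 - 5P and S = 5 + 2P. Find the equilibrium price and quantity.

P* = 520/7, Q* = 1075/7

Set D = S: 525 - 5P = 5 + 2P.
520 = 7P, so P* = 520/7.
Q* = 525 − 5(520/7) = 1075/7.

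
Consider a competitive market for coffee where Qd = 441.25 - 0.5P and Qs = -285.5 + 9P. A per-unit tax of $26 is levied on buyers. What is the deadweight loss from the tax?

Pre-tax equilibrium: P* = 76.5, Q* = 403.
Tax on buyers shifts demand to Qd = 441.25 − 0.5(P + 26) = 428.25 - 0.5P.
428.25 - 0.5P = -285.5 + 9P gives seller price Ps = 2855/38; buyers pay Pb = 2855/38 + 26 = 3843/38.
New quantity: Q = 441.25 − 0.5(3843/38) = 7423/19.
DWL = ½ × 26 × (403 − 7423/19) = 3042/19.

Deadweight loss = 3042/19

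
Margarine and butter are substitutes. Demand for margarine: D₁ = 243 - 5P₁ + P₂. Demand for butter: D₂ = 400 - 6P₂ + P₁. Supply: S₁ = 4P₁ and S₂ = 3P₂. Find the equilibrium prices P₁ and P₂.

Market 1: 243 - 5P₁ + P₂ = 4P₁ → 9P₁ - P₂ = 243.
Market 2: 9P₂ - P₁ = 400.
Eliminating P₂: 9×(1) + 1×(2) gives 80P₁ = 2587, so P₁ = 32.3375.
Back-substitute into (2): P₂ = (400 + 1×32.3375) / 9 = 48.0375.

P₁ = 32.3375, P₂ = 48.0375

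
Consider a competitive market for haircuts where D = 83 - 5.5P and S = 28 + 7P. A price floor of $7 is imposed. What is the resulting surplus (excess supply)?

Equilibrium price would be P* = 4.4, so the floor at 7 binds.
At P = 7: D = 44.5, S = 77.
Surplus = 77 − 44.5 = 32.5.

Surplus = 32.5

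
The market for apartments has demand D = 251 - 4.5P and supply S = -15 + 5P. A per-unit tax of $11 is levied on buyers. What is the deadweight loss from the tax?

Deadweight loss = 5445/38

Pre-tax equilibrium: P* = 28, Q* = 125.
Tax on buyers shifts demand to D = 251 − 4.5(P + 11) = 201.5 - 4.5P.
201.5 - 4.5P = -15 + 5P gives seller price Ps = 433/19; buyers pay Pb = 433/19 + 11 = 642/19.
New quantity: Q = 251 − 4.5(642/19) = 1880/19.
DWL = ½ × 11 × (125 − 1880/19) = 5445/38.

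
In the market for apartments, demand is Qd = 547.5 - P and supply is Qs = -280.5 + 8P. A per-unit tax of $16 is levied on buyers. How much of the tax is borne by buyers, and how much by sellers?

Pre-tax equilibrium: P* = 92, Q* = 455.5.
Tax on buyers shifts demand to Qd = 547.5 − 1(P + 16) = 531.5 - P.
531.5 - P = -280.5 + 8P gives seller price Ps = 812/9; buyers pay Pb = 812/9 + 16 = 956/9.
New quantity: Q = 547.5 − 1(956/9) = 7943/18.
Buyer burden = 956/9 − 92 = 128/9; seller burden = 92 − 812/9 = 16/9.

Buyers bear 128/9, sellers bear 16/9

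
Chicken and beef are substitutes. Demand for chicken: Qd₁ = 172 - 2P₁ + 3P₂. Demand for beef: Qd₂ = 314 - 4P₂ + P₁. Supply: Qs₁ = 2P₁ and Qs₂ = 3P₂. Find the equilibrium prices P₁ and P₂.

Market 1: 172 - 2P₁ + 3P₂ = 2P₁ → 4P₁ - 3P₂ = 172.
Market 2: 7P₂ - P₁ = 314.
Eliminating P₂: 7×(1) + 3×(2) gives 25P₁ = 2146, so P₁ = 85.84.
Back-substitute into (2): P₂ = (314 + 1×85.84) / 7 = 57.12.

P₁ = 85.84, P₂ = 57.12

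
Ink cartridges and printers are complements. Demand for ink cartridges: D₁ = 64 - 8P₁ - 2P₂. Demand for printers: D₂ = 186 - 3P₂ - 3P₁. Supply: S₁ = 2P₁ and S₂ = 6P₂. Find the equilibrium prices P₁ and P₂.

Market 1: 64 - 8P₁ - 2P₂ = 2P₁ → 10P₁ + 2P₂ = 64.
Market 2: 9P₂ + 3P₁ = 186.
Eliminating P₂: 9×(1) − 2×(2) gives 84P₁ = 204, so P₁ = 17/7.
Back-substitute into (2): P₂ = (186 − 3×17/7) / 9 = 139/7.

P₁ = 17/7, P₂ = 139/7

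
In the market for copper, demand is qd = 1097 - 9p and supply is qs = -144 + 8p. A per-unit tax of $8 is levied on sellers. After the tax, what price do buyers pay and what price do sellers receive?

Buyers pay 1305/17, sellers receive 1169/17

Pre-tax equilibrium: p* = 73, q* = 440.
Tax on sellers shifts supply to qs = -144 + 8(p − 8) = -208 + 8p.
1097 - 9p = -208 + 8p gives buyer price pb = 1305/17; sellers receive ps = 1305/17 − 8 = 1169/17.
New quantity: q = 1097 − 9(1305/17) = 6904/17.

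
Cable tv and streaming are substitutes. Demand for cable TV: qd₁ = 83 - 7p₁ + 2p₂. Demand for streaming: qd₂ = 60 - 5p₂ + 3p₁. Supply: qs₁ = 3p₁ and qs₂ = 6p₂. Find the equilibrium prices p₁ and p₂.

Market 1: 83 - 7p₁ + 2p₂ = 3p₁ → 10p₁ - 2p₂ = 83.
Market 2: 11p₂ - 3p₁ = 60.
Eliminating p₂: 11×(1) + 2×(2) gives 104p₁ = 1033, so p₁ = 1033/104.
Back-substitute into (2): p₂ = (60 + 3×1033/104) / 11 = 849/104.

p₁ = 1033/104, p₂ = 849/104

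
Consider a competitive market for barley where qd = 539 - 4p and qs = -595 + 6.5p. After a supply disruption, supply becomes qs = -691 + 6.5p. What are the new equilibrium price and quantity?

p' = 820/7, q' = 493/7

Original equilibrium: p* = 108, q* = 107.
New equilibrium: 539 - 4p = -691 + 6.5p, so 1230 = 10.5p and p' = 820/7; q' = 539 − 4(820/7) = 493/7.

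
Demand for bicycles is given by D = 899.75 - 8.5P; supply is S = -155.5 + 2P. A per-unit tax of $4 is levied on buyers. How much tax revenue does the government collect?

Pre-tax equilibrium: P* = 100.5, Q* = 45.5.
Tax on buyers shifts demand to D = 899.75 − 8.5(P + 4) = 865.75 - 8.5P.
865.75 - 8.5P = -155.5 + 2P gives seller price Ps = 4085/42; buyers pay Pb = 4085/42 + 4 = 4253/42.
New quantity: Q = 899.75 − 8.5(4253/42) = 1639/42.
Revenue = 4 × 1639/42 = 3278/21.

Tax revenue = 3278/21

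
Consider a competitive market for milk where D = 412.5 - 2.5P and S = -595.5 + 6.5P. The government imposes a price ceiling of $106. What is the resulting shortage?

Equilibrium price would be P* = 112, so the ceiling at 106 binds.
At P = 106: D = 412.5 − 2.5(106) = 147.5, S = -595.5 + 6.5(106) = 93.5.
Shortage = 147.5 − 93.5 = 54.

Shortage = 54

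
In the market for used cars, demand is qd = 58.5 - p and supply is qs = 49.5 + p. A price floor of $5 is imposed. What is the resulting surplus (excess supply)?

Surplus = 1

Equilibrium price would be p* = 4.5, so the floor at 5 binds.
At p = 5: qd = 53.5, qs = 54.5.
Surplus = 54.5 − 53.5 = 1.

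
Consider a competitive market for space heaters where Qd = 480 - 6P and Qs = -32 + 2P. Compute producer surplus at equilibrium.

Equilibrium: 480 - 6P = -32 + 2P gives P* = 64, Q* = 96.
Supply starts at P = 16 (where Qs = 0).
PS = ½(64 − 16)(96) = 2304.

Producer surplus = 2304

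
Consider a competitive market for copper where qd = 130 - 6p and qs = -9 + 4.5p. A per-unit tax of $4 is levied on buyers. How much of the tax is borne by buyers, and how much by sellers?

Pre-tax equilibrium: p* = 278/21, q* = 354/7.
Tax on buyers shifts demand to qd = 130 − 6(p + 4) = 106 - 6p.
106 - 6p = -9 + 4.5p gives seller price ps = 230/21; buyers pay pb = 230/21 + 4 = 314/21.
New quantity: q = 130 − 6(314/21) = 282/7.
Buyer burden = 314/21 − 278/21 = 12/7; seller burden = 278/21 − 230/21 = 16/7.

Buyers bear 12/7, sellers bear 16/7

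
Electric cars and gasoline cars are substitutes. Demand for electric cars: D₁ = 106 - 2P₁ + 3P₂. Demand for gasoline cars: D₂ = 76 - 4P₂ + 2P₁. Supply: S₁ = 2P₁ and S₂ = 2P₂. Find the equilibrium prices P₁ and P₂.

Market 1: 106 - 2P₁ + 3P₂ = 2P₁ → 4P₁ - 3P₂ = 106.
Market 2: 6P₂ - 2P₁ = 76.
Eliminating P₂: 6×(1) + 3×(2) gives 18P₁ = 864, so P₁ = 48.
Back-substitute into (2): P₂ = (76 + 2×48) / 6 = 86/3.

P₁ = 48, P₂ = 86/3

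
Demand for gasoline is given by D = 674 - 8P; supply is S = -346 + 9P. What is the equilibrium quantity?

Set D = S: 674 - 8P = -346 + 9P.
1020 = 17P, so P* = 60.
Q* = 674 − 8(60) = 194.

Q* = 194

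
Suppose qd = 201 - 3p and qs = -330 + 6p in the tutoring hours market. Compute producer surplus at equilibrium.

Producer surplus = 48

Equilibrium: 201 - 3p = -330 + 6p gives p* = 59, q* = 24.
Supply starts at p = 55 (where qs = 0).
PS = ½(59 − 55)(24) = 48.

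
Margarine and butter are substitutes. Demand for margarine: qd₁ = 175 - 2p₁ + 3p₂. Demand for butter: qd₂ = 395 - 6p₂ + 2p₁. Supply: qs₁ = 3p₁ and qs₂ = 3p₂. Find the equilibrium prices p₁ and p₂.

Market 1: 175 - 2p₁ + 3p₂ = 3p₁ → 5p₁ - 3p₂ = 175.
Market 2: 9p₂ - 2p₁ = 395.
Eliminating p₂: 9×(1) + 3×(2) gives 39p₁ = 2760, so p₁ = 920/13.
Back-substitute into (2): p₂ = (395 + 2×920/13) / 9 = 775/13.

p₁ = 920/13, p₂ = 775/13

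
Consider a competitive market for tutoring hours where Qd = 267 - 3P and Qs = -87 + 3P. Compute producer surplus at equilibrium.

Producer surplus = 1350

Equilibrium: 267 - 3P = -87 + 3P gives P* = 59, Q* = 90.
Supply starts at P = 29 (where Qs = 0).
PS = ½(59 − 29)(90) = 1350.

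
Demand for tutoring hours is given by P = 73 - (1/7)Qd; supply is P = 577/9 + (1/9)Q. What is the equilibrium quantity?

Q* = 35

Set the two price expressions equal: 73 - (1/7)Q = 577/9 + (1/9)Q.
80/9 = (16/63)Q, so Q* = 35.
P* = 73 − (1/7)(35) = 68.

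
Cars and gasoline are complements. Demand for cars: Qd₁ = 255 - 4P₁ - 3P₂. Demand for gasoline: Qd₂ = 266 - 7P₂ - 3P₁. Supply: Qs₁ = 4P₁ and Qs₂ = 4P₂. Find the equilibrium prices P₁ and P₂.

P₁ = 2007/79, P₂ = 1363/79

Market 1: 255 - 4P₁ - 3P₂ = 4P₁ → 8P₁ + 3P₂ = 255.
Market 2: 11P₂ + 3P₁ = 266.
Eliminating P₂: 11×(1) − 3×(2) gives 79P₁ = 2007, so P₁ = 2007/79.
Back-substitute into (2): P₂ = (266 − 3×2007/79) / 11 = 1363/79.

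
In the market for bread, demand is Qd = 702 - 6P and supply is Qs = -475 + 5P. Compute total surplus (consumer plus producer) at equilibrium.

Total surplus = 660

Equilibrium: 702 - 6P = -475 + 5P gives P* = 107, Q* = 60.
Demand choke price: P = 117; supply starts at P = 95.
CS = ½(117 − 107)(60) = 300; PS = ½(107 − 95)(60) = 360.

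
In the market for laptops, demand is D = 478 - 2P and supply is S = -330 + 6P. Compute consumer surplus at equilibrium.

Equilibrium: 478 - 2P = -330 + 6P gives P* = 101, Q* = 276.
Demand choke price (D = 0): P = 239.
CS = ½(239 − 101)(276) = 19044.

Consumer surplus = 19044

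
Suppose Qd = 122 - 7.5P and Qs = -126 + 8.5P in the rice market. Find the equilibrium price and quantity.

P* = 15.5, Q* = 5.75

Set Qd = Qs: 122 - 7.5P = -126 + 8.5P.
248 = 16P, so P* = 15.5.
Q* = 122 − 7.5(15.5) = 5.75.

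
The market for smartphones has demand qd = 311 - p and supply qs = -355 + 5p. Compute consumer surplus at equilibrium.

Equilibrium: 311 - p = -355 + 5p gives p* = 111, q* = 200.
Demand choke price (qd = 0): p = 311.
CS = ½(311 − 111)(200) = 20000.

Consumer surplus = 20000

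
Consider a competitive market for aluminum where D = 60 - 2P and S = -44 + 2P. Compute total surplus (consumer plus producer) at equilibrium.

Equilibrium: 60 - 2P = -44 + 2P gives P* = 26, Q* = 8.
Demand choke price: P = 30; supply starts at P = 22.
CS = ½(30 − 26)(8) = 16; PS = ½(26 − 22)(8) = 16.

Total surplus = 32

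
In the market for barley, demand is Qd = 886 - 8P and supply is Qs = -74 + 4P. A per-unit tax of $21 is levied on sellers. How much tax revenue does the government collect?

Pre-tax equilibrium: P* = 80, Q* = 246.
Tax on sellers shifts supply to Qs = -74 + 4(P − 21) = -158 + 4P.
886 - 8P = -158 + 4P gives buyer price Pb = 87; sellers receive Ps = 87 − 21 = 66.
New quantity: Q = 886 − 8(87) = 190.
Revenue = 21 × 190 = 3990.

Tax revenue = 3990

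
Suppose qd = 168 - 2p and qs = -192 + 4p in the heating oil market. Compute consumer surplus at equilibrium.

Equilibrium: 168 - 2p = -192 + 4p gives p* = 60, q* = 48.
Demand choke price (qd = 0): p = 84.
CS = ½(84 − 60)(48) = 576.

Consumer surplus = 576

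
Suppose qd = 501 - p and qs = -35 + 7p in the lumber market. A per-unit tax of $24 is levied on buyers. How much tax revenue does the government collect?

Tax revenue = 9912

Pre-tax equilibrium: p* = 67, q* = 434.
Tax on buyers shifts demand to qd = 501 − 1(p + 24) = 477 - p.
477 - p = -35 + 7p gives seller price ps = 64; buyers pay pb = 64 + 24 = 88.
New quantity: q = 501 − 1(88) = 413.
Revenue = 24 × 413 = 9912.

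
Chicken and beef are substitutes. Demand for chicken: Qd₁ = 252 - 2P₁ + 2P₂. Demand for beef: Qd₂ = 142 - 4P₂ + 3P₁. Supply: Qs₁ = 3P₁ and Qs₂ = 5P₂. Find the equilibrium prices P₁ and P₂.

Market 1: 252 - 2P₁ + 2P₂ = 3P₁ → 5P₁ - 2P₂ = 252.
Market 2: 9P₂ - 3P₁ = 142.
Eliminating P₂: 9×(1) + 2×(2) gives 39P₁ = 2552, so P₁ = 2552/39.
Back-substitute into (2): P₂ = (142 + 3×2552/39) / 9 = 1466/39.

P₁ = 2552/39, P₂ = 1466/39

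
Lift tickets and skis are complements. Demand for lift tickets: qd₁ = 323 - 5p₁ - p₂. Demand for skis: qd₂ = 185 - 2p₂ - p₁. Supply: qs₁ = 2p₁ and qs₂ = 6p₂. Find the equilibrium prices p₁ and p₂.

Market 1: 323 - 5p₁ - p₂ = 2p₁ → 7p₁ + p₂ = 323.
Market 2: 8p₂ + p₁ = 185.
Eliminating p₂: 8×(1) − 1×(2) gives 55p₁ = 2399, so p₁ = 2399/55.
Back-substitute into (2): p₂ = (185 − 1×2399/55) / 8 = 972/55.

p₁ = 2399/55, p₂ = 972/55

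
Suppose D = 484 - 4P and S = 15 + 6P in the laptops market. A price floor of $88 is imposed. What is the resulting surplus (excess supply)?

Equilibrium price would be P* = 46.9, so the floor at 88 binds.
At P = 88: D = 132, S = 543.
Surplus = 543 − 132 = 411.

Surplus = 411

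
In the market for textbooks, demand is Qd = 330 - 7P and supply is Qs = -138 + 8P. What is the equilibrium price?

Set Qd = Qs: 330 - 7P = -138 + 8P.
468 = 15P, so P* = 31.2.
Q* = 330 − 7(31.2) = 111.6.

P* = 31.2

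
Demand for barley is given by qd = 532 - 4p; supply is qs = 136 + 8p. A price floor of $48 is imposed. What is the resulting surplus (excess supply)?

Equilibrium price would be p* = 33, so the floor at 48 binds.
At p = 48: qd = 340, qs = 520.
Surplus = 520 − 340 = 180.

Surplus = 180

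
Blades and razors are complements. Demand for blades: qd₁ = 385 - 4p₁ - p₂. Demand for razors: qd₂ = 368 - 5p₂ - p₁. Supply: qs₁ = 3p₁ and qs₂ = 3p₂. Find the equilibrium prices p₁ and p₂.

p₁ = 2712/55, p₂ = 2191/55

Market 1: 385 - 4p₁ - p₂ = 3p₁ → 7p₁ + p₂ = 385.
Market 2: 8p₂ + p₁ = 368.
Eliminating p₂: 8×(1) − 1×(2) gives 55p₁ = 2712, so p₁ = 2712/55.
Back-substitute into (2): p₂ = (368 − 1×2712/55) / 8 = 2191/55.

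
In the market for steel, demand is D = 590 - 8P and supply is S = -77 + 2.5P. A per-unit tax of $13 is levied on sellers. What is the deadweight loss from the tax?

Deadweight loss = 3380/21

Pre-tax equilibrium: P* = 1334/21, Q* = 1718/21.
Tax on sellers shifts supply to S = -77 + 2.5(P − 13) = -109.5 + 2.5P.
590 - 8P = -109.5 + 2.5P gives buyer price Pb = 1399/21; sellers receive Ps = 1399/21 − 13 = 1126/21.
New quantity: Q = 590 − 8(1399/21) = 1198/21.
DWL = ½ × 13 × (1718/21 − 1198/21) = 3380/21.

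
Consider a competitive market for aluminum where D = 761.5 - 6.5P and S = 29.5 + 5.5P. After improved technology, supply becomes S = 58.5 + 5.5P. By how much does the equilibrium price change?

Original equilibrium: P* = 61, Q* = 365.
New equilibrium: 761.5 - 6.5P = 58.5 + 5.5P, so 703 = 12P and P' = 703/12; Q' = 761.5 − 6.5(703/12) = 9137/24.
Change in price: 703/12 − 61 = -29/12.

ΔP = -29/12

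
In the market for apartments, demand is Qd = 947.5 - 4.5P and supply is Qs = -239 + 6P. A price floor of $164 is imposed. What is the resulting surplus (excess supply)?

Equilibrium price would be P* = 113, so the floor at 164 binds.
At P = 164: Qd = 209.5, Qs = 745.
Surplus = 745 − 209.5 = 535.5.

Surplus = 535.5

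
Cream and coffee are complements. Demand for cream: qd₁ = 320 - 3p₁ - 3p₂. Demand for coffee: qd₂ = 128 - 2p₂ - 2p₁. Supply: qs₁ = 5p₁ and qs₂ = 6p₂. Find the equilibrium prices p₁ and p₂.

p₁ = 1088/29, p₂ = 192/29

Market 1: 320 - 3p₁ - 3p₂ = 5p₁ → 8p₁ + 3p₂ = 320.
Market 2: 8p₂ + 2p₁ = 128.
Eliminating p₂: 8×(1) − 3×(2) gives 58p₁ = 2176, so p₁ = 1088/29.
Back-substitute into (2): p₂ = (128 − 2×1088/29) / 8 = 192/29.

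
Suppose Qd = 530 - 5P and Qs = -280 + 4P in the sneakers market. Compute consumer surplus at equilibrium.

Equilibrium: 530 - 5P = -280 + 4P gives P* = 90, Q* = 80.
Demand choke price (Qd = 0): P = 106.
CS = ½(106 − 90)(80) = 640.

Consumer surplus = 640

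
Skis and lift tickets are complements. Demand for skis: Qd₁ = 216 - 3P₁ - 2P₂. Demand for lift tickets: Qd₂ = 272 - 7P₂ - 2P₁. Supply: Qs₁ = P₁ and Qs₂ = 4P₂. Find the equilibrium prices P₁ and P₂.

P₁ = 45.8, P₂ = 16.4

Market 1: 216 - 3P₁ - 2P₂ = P₁ → 4P₁ + 2P₂ = 216.
Market 2: 11P₂ + 2P₁ = 272.
Eliminating P₂: 11×(1) − 2×(2) gives 40P₁ = 1832, so P₁ = 45.8.
Back-substitute into (2): P₂ = (272 − 2×45.8) / 11 = 16.4.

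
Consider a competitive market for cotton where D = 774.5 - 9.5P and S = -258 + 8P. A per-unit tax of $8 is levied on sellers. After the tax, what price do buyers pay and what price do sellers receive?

Buyers pay 2193/35, sellers receive 1913/35

Pre-tax equilibrium: P* = 59, Q* = 214.
Tax on sellers shifts supply to S = -258 + 8(P − 8) = -322 + 8P.
774.5 - 9.5P = -322 + 8P gives buyer price Pb = 2193/35; sellers receive Ps = 2193/35 − 8 = 1913/35.
New quantity: Q = 774.5 − 9.5(2193/35) = 6274/35.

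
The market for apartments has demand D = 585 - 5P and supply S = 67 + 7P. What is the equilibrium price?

Set D = S: 585 - 5P = 67 + 7P.
518 = 12P, so P* = 259/6.
Q* = 585 − 5(259/6) = 2215/6.

P* = 259/6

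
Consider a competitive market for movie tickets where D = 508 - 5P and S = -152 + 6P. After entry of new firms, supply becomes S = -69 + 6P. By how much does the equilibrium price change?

ΔP = -83/11

Original equilibrium: P* = 60, Q* = 208.
New equilibrium: 508 - 5P = -69 + 6P, so 577 = 11P and P' = 577/11; Q' = 508 − 5(577/11) = 2703/11.
Change in price: 577/11 − 60 = -83/11.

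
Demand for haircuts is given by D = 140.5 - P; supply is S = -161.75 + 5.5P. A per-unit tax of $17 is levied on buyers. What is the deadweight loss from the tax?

Deadweight loss = 3179/26

Pre-tax equilibrium: P* = 46.5, Q* = 94.
Tax on buyers shifts demand to D = 140.5 − 1(P + 17) = 123.5 - P.
123.5 - P = -161.75 + 5.5P gives seller price Ps = 1141/26; buyers pay Pb = 1141/26 + 17 = 1583/26.
New quantity: Q = 140.5 − 1(1583/26) = 1035/13.
DWL = ½ × 17 × (94 − 1035/13) = 3179/26.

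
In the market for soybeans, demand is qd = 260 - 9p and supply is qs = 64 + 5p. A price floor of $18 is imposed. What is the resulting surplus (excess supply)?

Surplus = 56

Equilibrium price would be p* = 14, so the floor at 18 binds.
At p = 18: qd = 98, qs = 154.
Surplus = 154 − 98 = 56.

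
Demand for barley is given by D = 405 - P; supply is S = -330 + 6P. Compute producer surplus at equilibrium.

Producer surplus = 7500

Equilibrium: 405 - P = -330 + 6P gives P* = 105, Q* = 300.
Supply starts at P = 55 (where S = 0).
PS = ½(105 − 55)(300) = 7500.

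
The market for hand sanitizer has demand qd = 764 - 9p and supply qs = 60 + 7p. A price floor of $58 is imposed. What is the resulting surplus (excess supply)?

Surplus = 224

Equilibrium price would be p* = 44, so the floor at 58 binds.
At p = 58: qd = 242, qs = 466.
Surplus = 466 − 242 = 224.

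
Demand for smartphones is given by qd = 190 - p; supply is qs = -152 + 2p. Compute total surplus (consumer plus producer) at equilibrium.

Total surplus = 4332

Equilibrium: 190 - p = -152 + 2p gives p* = 114, q* = 76.
Demand choke price: p = 190; supply starts at p = 76.
CS = ½(190 − 114)(76) = 2888; PS = ½(114 − 76)(76) = 1444.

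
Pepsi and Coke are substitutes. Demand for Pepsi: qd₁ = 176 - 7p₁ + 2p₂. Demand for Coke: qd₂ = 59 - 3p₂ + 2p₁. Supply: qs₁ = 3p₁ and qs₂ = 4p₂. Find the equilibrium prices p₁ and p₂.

p₁ = 225/11, p₂ = 157/11

Market 1: 176 - 7p₁ + 2p₂ = 3p₁ → 10p₁ - 2p₂ = 176.
Market 2: 7p₂ - 2p₁ = 59.
Eliminating p₂: 7×(1) + 2×(2) gives 66p₁ = 1350, so p₁ = 225/11.
Back-substitute into (2): p₂ = (59 + 2×225/11) / 7 = 157/11.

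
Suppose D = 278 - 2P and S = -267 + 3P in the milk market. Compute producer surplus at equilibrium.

Producer surplus = 600

Equilibrium: 278 - 2P = -267 + 3P gives P* = 109, Q* = 60.
Supply starts at P = 89 (where S = 0).
PS = ½(109 − 89)(60) = 600.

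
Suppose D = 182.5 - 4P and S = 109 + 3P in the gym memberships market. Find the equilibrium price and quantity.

P* = 10.5, Q* = 140.5

Set D = S: 182.5 - 4P = 109 + 3P.
73.5 = 7P, so P* = 10.5.
Q* = 182.5 − 4(10.5) = 140.5.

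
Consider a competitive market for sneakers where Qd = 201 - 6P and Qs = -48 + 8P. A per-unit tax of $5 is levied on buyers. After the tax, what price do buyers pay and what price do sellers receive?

Pre-tax equilibrium: P* = 249/14, Q* = 660/7.
Tax on buyers shifts demand to Qd = 201 − 6(P + 5) = 171 - 6P.
171 - 6P = -48 + 8P gives seller price Ps = 219/14; buyers pay Pb = 219/14 + 5 = 289/14.
New quantity: Q = 201 − 6(289/14) = 540/7.

Buyers pay 289/14, sellers receive 219/14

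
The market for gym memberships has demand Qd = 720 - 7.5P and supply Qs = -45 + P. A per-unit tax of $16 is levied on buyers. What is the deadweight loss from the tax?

Pre-tax equilibrium: P* = 90, Q* = 45.
Tax on buyers shifts demand to Qd = 720 − 7.5(P + 16) = 600 - 7.5P.
600 - 7.5P = -45 + P gives seller price Ps = 1290/17; buyers pay Pb = 1290/17 + 16 = 1562/17.
New quantity: Q = 720 − 7.5(1562/17) = 525/17.
DWL = ½ × 16 × (45 − 525/17) = 1920/17.

Deadweight loss = 1920/17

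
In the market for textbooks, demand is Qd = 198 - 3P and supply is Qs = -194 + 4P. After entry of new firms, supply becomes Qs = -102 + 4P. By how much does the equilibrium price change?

Original equilibrium: P* = 56, Q* = 30.
New equilibrium: 198 - 3P = -102 + 4P, so 300 = 7P and P' = 300/7; Q' = 198 − 3(300/7) = 486/7.
Change in price: 300/7 − 56 = -92/7.

ΔP = -92/7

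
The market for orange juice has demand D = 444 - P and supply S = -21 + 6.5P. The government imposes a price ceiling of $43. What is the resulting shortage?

Equilibrium price would be P* = 62, so the ceiling at 43 binds.
At P = 43: D = 444 − 1(43) = 401, S = -21 + 6.5(43) = 258.5.
Shortage = 401 − 258.5 = 142.5.

Shortage = 142.5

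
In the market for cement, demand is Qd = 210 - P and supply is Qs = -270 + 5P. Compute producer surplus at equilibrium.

Producer surplus = 1690

Equilibrium: 210 - P = -270 + 5P gives P* = 80, Q* = 130.
Supply starts at P = 54 (where Qs = 0).
PS = ½(80 − 54)(130) = 1690.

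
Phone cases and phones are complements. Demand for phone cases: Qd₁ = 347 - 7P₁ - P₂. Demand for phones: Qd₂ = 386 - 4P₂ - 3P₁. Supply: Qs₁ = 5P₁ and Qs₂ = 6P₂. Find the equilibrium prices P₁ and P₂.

Market 1: 347 - 7P₁ - P₂ = 5P₁ → 12P₁ + P₂ = 347.
Market 2: 10P₂ + 3P₁ = 386.
Eliminating P₂: 10×(1) − 1×(2) gives 117P₁ = 3084, so P₁ = 1028/39.
Back-substitute into (2): P₂ = (386 − 3×1028/39) / 10 = 399/13.

P₁ = 1028/39, P₂ = 399/13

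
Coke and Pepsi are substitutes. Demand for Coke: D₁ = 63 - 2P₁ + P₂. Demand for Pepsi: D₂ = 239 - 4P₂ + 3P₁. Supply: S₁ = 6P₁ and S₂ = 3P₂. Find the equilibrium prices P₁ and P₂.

P₁ = 680/53, P₂ = 2101/53

Market 1: 63 - 2P₁ + P₂ = 6P₁ → 8P₁ - P₂ = 63.
Market 2: 7P₂ - 3P₁ = 239.
Eliminating P₂: 7×(1) + 1×(2) gives 53P₁ = 680, so P₁ = 680/53.
Back-substitute into (2): P₂ = (239 + 3×680/53) / 7 = 2101/53.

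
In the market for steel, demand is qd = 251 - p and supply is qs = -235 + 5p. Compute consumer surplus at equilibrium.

Consumer surplus = 14450

Equilibrium: 251 - p = -235 + 5p gives p* = 81, q* = 170.
Demand choke price (qd = 0): p = 251.
CS = ½(251 − 81)(170) = 14450.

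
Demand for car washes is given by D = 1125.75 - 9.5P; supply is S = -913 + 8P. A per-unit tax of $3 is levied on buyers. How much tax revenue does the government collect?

Tax revenue = 627/35

Pre-tax equilibrium: P* = 116.5, Q* = 19.
Tax on buyers shifts demand to D = 1125.75 − 9.5(P + 3) = 1097.25 - 9.5P.
1097.25 - 9.5P = -913 + 8P gives seller price Ps = 8041/70; buyers pay Pb = 8041/70 + 3 = 8251/70.
New quantity: Q = 1125.75 − 9.5(8251/70) = 209/35.
Revenue = 3 × 209/35 = 627/35.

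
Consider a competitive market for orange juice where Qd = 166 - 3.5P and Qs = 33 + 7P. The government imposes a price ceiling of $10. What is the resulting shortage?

Equilibrium price would be P* = 38/3, so the ceiling at 10 binds.
At P = 10: Qd = 166 − 3.5(10) = 131, Qs = 33 + 7(10) = 103.
Shortage = 131 − 103 = 28.

Shortage = 28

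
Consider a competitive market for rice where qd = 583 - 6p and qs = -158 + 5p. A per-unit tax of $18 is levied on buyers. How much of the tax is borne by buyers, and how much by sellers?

Pre-tax equilibrium: p* = 741/11, q* = 1967/11.
Tax on buyers shifts demand to qd = 583 − 6(p + 18) = 475 - 6p.
475 - 6p = -158 + 5p gives seller price ps = 633/11; buyers pay pb = 633/11 + 18 = 831/11.
New quantity: q = 583 − 6(831/11) = 1427/11.
Buyer burden = 831/11 − 741/11 = 90/11; seller burden = 741/11 − 633/11 = 108/11.

Buyers bear 90/11, sellers bear 108/11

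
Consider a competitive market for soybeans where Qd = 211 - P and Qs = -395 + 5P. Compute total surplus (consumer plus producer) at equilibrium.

Equilibrium: 211 - P = -395 + 5P gives P* = 101, Q* = 110.
Demand choke price: P = 211; supply starts at P = 79.
CS = ½(211 − 101)(110) = 6050; PS = ½(101 − 79)(110) = 1210.

Total surplus = 7260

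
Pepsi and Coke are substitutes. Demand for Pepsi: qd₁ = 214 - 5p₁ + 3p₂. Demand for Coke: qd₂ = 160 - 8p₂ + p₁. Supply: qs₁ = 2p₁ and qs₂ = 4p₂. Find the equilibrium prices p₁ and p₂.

Market 1: 214 - 5p₁ + 3p₂ = 2p₁ → 7p₁ - 3p₂ = 214.
Market 2: 12p₂ - p₁ = 160.
Eliminating p₂: 12×(1) + 3×(2) gives 81p₁ = 3048, so p₁ = 1016/27.
Back-substitute into (2): p₂ = (160 + 1×1016/27) / 12 = 1334/81.

p₁ = 1016/27, p₂ = 1334/81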